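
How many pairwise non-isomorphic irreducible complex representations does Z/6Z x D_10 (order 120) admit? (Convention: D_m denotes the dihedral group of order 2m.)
48

Why: The number of irreducible complex representations of a finite group equals its number of conjugacy classes. For a direct product, #classes(G x H) = #classes(G) * #classes(H). Z/6Z has 6 classes (abelian), D_10 has 8 classes, so 6 * 8 = 48, so Z/6Z x D_10 (order 120) has exactly 48 irreducible complex representations.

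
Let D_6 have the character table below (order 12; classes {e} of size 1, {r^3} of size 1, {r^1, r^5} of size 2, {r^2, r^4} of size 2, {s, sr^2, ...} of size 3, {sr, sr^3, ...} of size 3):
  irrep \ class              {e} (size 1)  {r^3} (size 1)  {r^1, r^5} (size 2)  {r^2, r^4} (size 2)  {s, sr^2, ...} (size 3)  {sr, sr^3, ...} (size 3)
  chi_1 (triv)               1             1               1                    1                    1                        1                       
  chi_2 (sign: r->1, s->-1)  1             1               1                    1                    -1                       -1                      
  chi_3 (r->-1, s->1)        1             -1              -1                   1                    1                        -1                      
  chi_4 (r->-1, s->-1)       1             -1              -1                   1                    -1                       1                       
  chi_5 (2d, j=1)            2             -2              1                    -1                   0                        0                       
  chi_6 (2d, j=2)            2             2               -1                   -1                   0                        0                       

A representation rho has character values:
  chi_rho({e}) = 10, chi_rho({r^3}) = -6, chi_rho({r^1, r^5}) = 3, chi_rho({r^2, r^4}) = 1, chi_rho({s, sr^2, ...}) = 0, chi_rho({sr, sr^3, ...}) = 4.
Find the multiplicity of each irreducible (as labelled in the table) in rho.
Multiplicities: chi_1: 2, chi_2: 0, chi_3: 0, chi_4: 2, chi_5: 3, chi_6: 0.

Argument: Use <chi_rho, chi> = (1/|G|) sum_C |C| * chi_rho(C) * conj(chi(C)) with |G| = 12 for each irreducible chi in the table:
  <chi_rho, chi_1> = (1/12)[1*(10)*conj(1) + 1*(-6)*conj(1) + 2*(3)*conj(1) + 2*(1)*conj(1) + 3*(0)*conj(1) + 3*(4)*conj(1)]
      = (1/12)[(10) + (-6) + (6) + (2) + (0) + (12)] = 24/12 = 2
  <chi_rho, chi_2> = (1/12)[1*(10)*conj(1) + 1*(-6)*conj(1) + 2*(3)*conj(1) + 2*(1)*conj(1) + 3*(0)*conj(-1) + 3*(4)*conj(-1)]
      = (1/12)[(10) + (-6) + (6) + (2) + (0) + (-12)] = 0/12 = 0
  <chi_rho, chi_3> = (1/12)[1*(10)*conj(1) + 1*(-6)*conj(-1) + 2*(3)*conj(-1) + 2*(1)*conj(1) + 3*(0)*conj(1) + 3*(4)*conj(-1)]
      = (1/12)[(10) + (6) + (-6) + (2) + (0) + (-12)] = 0/12 = 0
  <chi_rho, chi_4> = (1/12)[1*(10)*conj(1) + 1*(-6)*conj(-1) + 2*(3)*conj(-1) + 2*(1)*conj(1) + 3*(0)*conj(-1) + 3*(4)*conj(1)]
      = (1/12)[(10) + (6) + (-6) + (2) + (0) + (12)] = 24/12 = 2
  <chi_rho, chi_5> = (1/12)[1*(10)*conj(2) + 1*(-6)*conj(-2) + 2*(3)*conj(1) + 2*(1)*conj(-1) + 3*(0)*conj(0) + 3*(4)*conj(0)]
      = (1/12)[(20) + (12) + (6) + (-2) + (0) + (0)] = 36/12 = 3
  <chi_rho, chi_6> = (1/12)[1*(10)*conj(2) + 1*(-6)*conj(2) + 2*(3)*conj(-1) + 2*(1)*conj(-1) + 3*(0)*conj(0) + 3*(4)*conj(0)]
      = (1/12)[(20) + (-12) + (-6) + (-2) + (0) + (0)] = 0/12 = 0
Dimension check: dim(rho) = sum (mult * dim) = 2*1 + 0*1 + 0*1 + 2*1 + 3*2 + 0*2 = 10 = chi_rho(e) = 10.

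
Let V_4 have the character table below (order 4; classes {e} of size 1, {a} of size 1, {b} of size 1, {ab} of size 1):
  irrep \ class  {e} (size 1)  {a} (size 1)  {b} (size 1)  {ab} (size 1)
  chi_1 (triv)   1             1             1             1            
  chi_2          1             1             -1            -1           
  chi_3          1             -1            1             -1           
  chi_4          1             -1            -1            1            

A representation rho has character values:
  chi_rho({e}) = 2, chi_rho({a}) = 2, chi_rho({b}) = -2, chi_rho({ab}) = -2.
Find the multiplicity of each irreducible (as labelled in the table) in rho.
Multiplicities: chi_1: 0, chi_2: 2, chi_3: 0, chi_4: 0.

Solution. Use <chi_rho, chi> = (1/|G|) sum_C |C| * chi_rho(C) * conj(chi(C)) with |G| = 4 for each irreducible chi in the table:
  <chi_rho, chi_1> = (1/4)[1*(2)*conj(1) + 1*(2)*conj(1) + 1*(-2)*conj(1) + 1*(-2)*conj(1)]
      = (1/4)[(2) + (2) + (-2) + (-2)] = 0/4 = 0
  <chi_rho, chi_2> = (1/4)[1*(2)*conj(1) + 1*(2)*conj(1) + 1*(-2)*conj(-1) + 1*(-2)*conj(-1)]
      = (1/4)[(2) + (2) + (2) + (2)] = 8/4 = 2
  <chi_rho, chi_3> = (1/4)[1*(2)*conj(1) + 1*(2)*conj(-1) + 1*(-2)*conj(1) + 1*(-2)*conj(-1)]
      = (1/4)[(2) + (-2) + (-2) + (2)] = 0/4 = 0
  <chi_rho, chi_4> = (1/4)[1*(2)*conj(1) + 1*(2)*conj(-1) + 1*(-2)*conj(-1) + 1*(-2)*conj(1)]
      = (1/4)[(2) + (-2) + (2) + (-2)] = 0/4 = 0
Dimension check: dim(rho) = sum (mult * dim) = 0*1 + 2*1 + 0*1 + 0*1 = 2 = chi_rho(e) = 2.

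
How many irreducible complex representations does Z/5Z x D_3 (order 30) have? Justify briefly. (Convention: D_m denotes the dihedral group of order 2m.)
15

Derivation: The number of irreducible complex representations of a finite group equals its number of conjugacy classes. For a direct product, #classes(G x H) = #classes(G) * #classes(H). Z/5Z has 5 classes (abelian), D_3 has 3 classes, so 5 * 3 = 15, so Z/5Z x D_3 (order 30) has exactly 15 irreducible complex representations.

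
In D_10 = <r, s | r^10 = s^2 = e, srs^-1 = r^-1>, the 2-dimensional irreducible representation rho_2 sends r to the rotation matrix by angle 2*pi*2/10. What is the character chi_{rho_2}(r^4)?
chi_{rho_2}(r^4) = 2*cos(2*pi*2*4/10) = -1/2 + sqrt(5)/2

Reasoning: rho_2(r^4) is rotation by angle 2*pi*2*4/10, whose trace is 2*cos(2*pi*2*4/10) = -1/2 + sqrt(5)/2.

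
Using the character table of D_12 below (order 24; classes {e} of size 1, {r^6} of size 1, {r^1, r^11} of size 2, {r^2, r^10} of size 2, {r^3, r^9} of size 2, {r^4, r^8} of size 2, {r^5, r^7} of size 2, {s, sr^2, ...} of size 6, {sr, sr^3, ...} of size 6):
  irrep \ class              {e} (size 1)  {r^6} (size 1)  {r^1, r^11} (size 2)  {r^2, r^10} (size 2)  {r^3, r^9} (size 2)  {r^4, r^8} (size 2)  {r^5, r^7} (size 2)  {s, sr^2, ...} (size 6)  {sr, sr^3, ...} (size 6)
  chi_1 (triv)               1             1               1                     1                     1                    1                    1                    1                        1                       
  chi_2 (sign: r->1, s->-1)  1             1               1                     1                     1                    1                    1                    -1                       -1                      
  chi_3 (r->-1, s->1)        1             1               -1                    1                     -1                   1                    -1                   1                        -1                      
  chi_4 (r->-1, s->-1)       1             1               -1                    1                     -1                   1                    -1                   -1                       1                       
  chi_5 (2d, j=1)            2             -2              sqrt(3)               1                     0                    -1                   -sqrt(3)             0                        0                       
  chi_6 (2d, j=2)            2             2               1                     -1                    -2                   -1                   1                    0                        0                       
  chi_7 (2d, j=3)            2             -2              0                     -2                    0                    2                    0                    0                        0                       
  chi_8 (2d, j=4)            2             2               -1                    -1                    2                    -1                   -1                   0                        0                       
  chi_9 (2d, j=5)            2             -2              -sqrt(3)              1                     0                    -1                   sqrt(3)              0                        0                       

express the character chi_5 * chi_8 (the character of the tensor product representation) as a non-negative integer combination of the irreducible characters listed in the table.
chi_5 tensor chi_8 = chi_7 + chi_9 (all other irreducibles have multiplicity 0).

Why: The character of a tensor product is the pointwise product (chi_5 * chi_8)(C) = chi_5(C) * chi_8(C):
  {e}: (2)*(2), {r^6}: (-2)*(2), {r^1, r^11}: (sqrt(3))*(-1), {r^2, r^10}: (1)*(-1), {r^3, r^9}: (0)*(2), {r^4, r^8}: (-1)*(-1), {r^5, r^7}: (-sqrt(3))*(-1), {s, sr^2, ...}: (0)*(0), {sr, sr^3, ...}: (0)*(0)
so (chi_5 * chi_8) takes values
  {e} -> 4, {r^6} -> -4, {r^1, r^11} -> -sqrt(3), {r^2, r^10} -> -1, {r^3, r^9} -> 0, {r^4, r^8} -> 1, {r^5, r^7} -> sqrt(3), {s, sr^2, ...} -> 0, {sr, sr^3, ...} -> 0.
Now take the inner product of this character with each irreducible chi from the table, <chi_5*chi_8, chi> = (1/24) sum_C |C| (chi_5*chi_8)(C) conj(chi(C)):
  <chi_5*chi_8, chi_1> = (1/24)[1*(4)*conj(1) + 1*(-4)*conj(1) + 2*(-sqrt(3))*conj(1) + 2*(-1)*conj(1) + 2*(0)*conj(1) + 2*(1)*conj(1) + 2*(sqrt(3))*conj(1) + 6*(0)*conj(1) + 6*(0)*conj(1)]
      = (1/24)[(4) + (-4) + (-2*sqrt(3)) + (-2) + (0) + (2) + (2*sqrt(3)) + (0) + (0)] = 0/24 = 0
  <chi_5*chi_8, chi_2> = (1/24)[1*(4)*conj(1) + 1*(-4)*conj(1) + 2*(-sqrt(3))*conj(1) + 2*(-1)*conj(1) + 2*(0)*conj(1) + 2*(1)*conj(1) + 2*(sqrt(3))*conj(1) + 6*(0)*conj(-1) + 6*(0)*conj(-1)]
      = (1/24)[(4) + (-4) + (-2*sqrt(3)) + (-2) + (0) + (2) + (2*sqrt(3)) + (0) + (0)] = 0/24 = 0
  <chi_5*chi_8, chi_3> = (1/24)[1*(4)*conj(1) + 1*(-4)*conj(1) + 2*(-sqrt(3))*conj(-1) + 2*(-1)*conj(1) + 2*(0)*conj(-1) + 2*(1)*conj(1) + 2*(sqrt(3))*conj(-1) + 6*(0)*conj(1) + 6*(0)*conj(-1)]
      = (1/24)[(4) + (-4) + (2*sqrt(3)) + (-2) + (0) + (2) + (-2*sqrt(3)) + (0) + (0)] = 0/24 = 0
  <chi_5*chi_8, chi_4> = (1/24)[1*(4)*conj(1) + 1*(-4)*conj(1) + 2*(-sqrt(3))*conj(-1) + 2*(-1)*conj(1) + 2*(0)*conj(-1) + 2*(1)*conj(1) + 2*(sqrt(3))*conj(-1) + 6*(0)*conj(-1) + 6*(0)*conj(1)]
      = (1/24)[(4) + (-4) + (2*sqrt(3)) + (-2) + (0) + (2) + (-2*sqrt(3)) + (0) + (0)] = 0/24 = 0
  <chi_5*chi_8, chi_5> = (1/24)[1*(4)*conj(2) + 1*(-4)*conj(-2) + 2*(-sqrt(3))*conj(sqrt(3)) + 2*(-1)*conj(1) + 2*(0)*conj(0) + 2*(1)*conj(-1) + 2*(sqrt(3))*conj(-sqrt(3)) + 6*(0)*conj(0) + 6*(0)*conj(0)]
      = (1/24)[(8) + (8) + (-6) + (-2) + (0) + (-2) + (-6) + (0) + (0)] = 0/24 = 0
  <chi_5*chi_8, chi_6> = (1/24)[1*(4)*conj(2) + 1*(-4)*conj(2) + 2*(-sqrt(3))*conj(1) + 2*(-1)*conj(-1) + 2*(0)*conj(-2) + 2*(1)*conj(-1) + 2*(sqrt(3))*conj(1) + 6*(0)*conj(0) + 6*(0)*conj(0)]
      = (1/24)[(8) + (-8) + (-2*sqrt(3)) + (2) + (0) + (-2) + (2*sqrt(3)) + (0) + (0)] = 0/24 = 0
  <chi_5*chi_8, chi_7> = (1/24)[1*(4)*conj(2) + 1*(-4)*conj(-2) + 2*(-sqrt(3))*conj(0) + 2*(-1)*conj(-2) + 2*(0)*conj(0) + 2*(1)*conj(2) + 2*(sqrt(3))*conj(0) + 6*(0)*conj(0) + 6*(0)*conj(0)]
      = (1/24)[(8) + (8) + (0) + (4) + (0) + (4) + (0) + (0) + (0)] = 24/24 = 1
  <chi_5*chi_8, chi_8> = (1/24)[1*(4)*conj(2) + 1*(-4)*conj(2) + 2*(-sqrt(3))*conj(-1) + 2*(-1)*conj(-1) + 2*(0)*conj(2) + 2*(1)*conj(-1) + 2*(sqrt(3))*conj(-1) + 6*(0)*conj(0) + 6*(0)*conj(0)]
      = (1/24)[(8) + (-8) + (2*sqrt(3)) + (2) + (0) + (-2) + (-2*sqrt(3)) + (0) + (0)] = 0/24 = 0
  <chi_5*chi_8, chi_9> = (1/24)[1*(4)*conj(2) + 1*(-4)*conj(-2) + 2*(-sqrt(3))*conj(-sqrt(3)) + 2*(-1)*conj(1) + 2*(0)*conj(0) + 2*(1)*conj(-1) + 2*(sqrt(3))*conj(sqrt(3)) + 6*(0)*conj(0) + 6*(0)*conj(0)]
      = (1/24)[(8) + (8) + (6) + (-2) + (0) + (-2) + (6) + (0) + (0)] = 24/24 = 1
Hence the multiplicities are chi_7: 1, chi_9: 1. Dimension check: dim(chi_5)*dim(chi_8) = 2*2 = 4 and sum (mult * dim) = 1*2 + 1*2 = 4.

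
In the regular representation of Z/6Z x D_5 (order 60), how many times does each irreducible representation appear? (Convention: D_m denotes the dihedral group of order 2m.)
Each irreducible V_i of dimension d_i appears with multiplicity d_i, i.e. rho_reg = (direct sum over all irreducibles V_i) d_i V_i. The irreducible dimensions for Z/6Z x D_5 are 1, 1, 1, 1, 1, 1, 1, 1, 1, 1, 1, 1, 2, 2, 2, 2, 2, 2, 2, 2, 2, 2, 2, 2: 12 irreducibles of dimension 1, each with multiplicity 1; 12 irreducibles of dimension 2, each with multiplicity 2. Total dimension 12*1*1 + 12*2*2 = 60 = |G|.

Why: General theorem: in the regular representation of a finite group G, each irreducible appears with multiplicity equal to its dimension. Check: dim(rho_reg) = sum d_i^2 = 1 + 1 + 1 + 1 + 1 + 1 + 1 + 1 + 1 + 1 + 1 + 1 + 4 + 4 + 4 + 4 + 4 + 4 + 4 + 4 + 4 + 4 + 4 + 4 = 60 = |G|.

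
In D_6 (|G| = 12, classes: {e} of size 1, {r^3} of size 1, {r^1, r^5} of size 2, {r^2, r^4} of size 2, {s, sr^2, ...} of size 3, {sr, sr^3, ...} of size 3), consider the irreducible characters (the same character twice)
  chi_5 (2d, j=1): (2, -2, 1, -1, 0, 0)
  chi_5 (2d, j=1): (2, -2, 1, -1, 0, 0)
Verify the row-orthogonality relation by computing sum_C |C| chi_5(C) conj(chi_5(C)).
Sum = 12 = |G| = 12; so <chi_5, chi_5> = 1 (norm-1 confirms irreducibility).

Compute term by term over conjugacy classes (|C| * chi_5(C) * conj(chi_5(C))):
  1*(2)*conj(2) + 1*(-2)*conj(-2) + 2*(1)*conj(1) + 2*(-1)*conj(-1) + 3*(0)*conj(0) + 3*(0)*conj(0)
  = (4) + (4) + (2) + (2) + (0) + (0)
  = 12.
Dividing by |G| = 12 gives 12/12 = 1, matching the row-orthogonality relation <chi_5, chi_5> = [chi_5 = chi_5].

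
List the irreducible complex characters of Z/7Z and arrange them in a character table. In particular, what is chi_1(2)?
Character table of Z/7Z (irreps indexed chi_0,...,chi_6 with chi_k(m) = zeta_7^(k*m), zeta_7 = exp(2*pi*i/7)):
  irrep \ class  {0} (size 1)  {1} (size 1)    {2} (size 1)    {3} (size 1)    {4} (size 1)    {5} (size 1)    {6} (size 1)  
  chi_0          1             1               1               1               1               1               1             
  chi_1          1             exp(2*I*pi/7)   exp(4*I*pi/7)   exp(6*I*pi/7)   exp(-6*I*pi/7)  exp(-4*I*pi/7)  exp(-2*I*pi/7)
  chi_2          1             exp(4*I*pi/7)   exp(-6*I*pi/7)  exp(-2*I*pi/7)  exp(2*I*pi/7)   exp(6*I*pi/7)   exp(-4*I*pi/7)
  chi_3          1             exp(6*I*pi/7)   exp(-2*I*pi/7)  exp(4*I*pi/7)   exp(-4*I*pi/7)  exp(2*I*pi/7)   exp(-6*I*pi/7)
  chi_4          1             exp(-6*I*pi/7)  exp(2*I*pi/7)   exp(-4*I*pi/7)  exp(4*I*pi/7)   exp(-2*I*pi/7)  exp(6*I*pi/7) 
  chi_5          1             exp(-4*I*pi/7)  exp(6*I*pi/7)   exp(2*I*pi/7)   exp(-2*I*pi/7)  exp(-6*I*pi/7)  exp(4*I*pi/7) 
  chi_6          1             exp(-2*I*pi/7)  exp(-4*I*pi/7)  exp(-6*I*pi/7)  exp(6*I*pi/7)   exp(4*I*pi/7)   exp(2*I*pi/7) 

Spot check: chi_1(2) = zeta_7^(1*2) = zeta_7^2 = exp(4*I*pi/7).

Working: Z/7Z is abelian, so all 7 irreducible complex representations are 1-dimensional. They are given by chi_k(m) = zeta_7^(k*m) for k = 0,...,6. Row orthogonality: sum_m chi_k(m) conj(chi_l(m)) = 7 * [k = l].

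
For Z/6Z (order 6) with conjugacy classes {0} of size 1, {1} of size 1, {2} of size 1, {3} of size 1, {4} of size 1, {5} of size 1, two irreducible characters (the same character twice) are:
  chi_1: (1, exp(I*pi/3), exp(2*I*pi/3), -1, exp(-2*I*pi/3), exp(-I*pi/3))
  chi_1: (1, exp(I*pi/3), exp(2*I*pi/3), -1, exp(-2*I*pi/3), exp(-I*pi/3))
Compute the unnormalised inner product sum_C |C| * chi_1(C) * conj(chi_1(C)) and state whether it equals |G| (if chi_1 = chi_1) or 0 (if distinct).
Sum = 6 = |G| = 6; so <chi_1, chi_1> = 1 (norm-1 confirms irreducibility).

Details: Compute term by term over conjugacy classes (|C| * chi_1(C) * conj(chi_1(C))):
  1*(1)*conj(1) + 1*(exp(I*pi/3))*conj(exp(I*pi/3)) + 1*(exp(2*I*pi/3))*conj(exp(2*I*pi/3)) + 1*(-1)*conj(-1) + 1*(exp(-2*I*pi/3))*conj(exp(-2*I*pi/3)) + 1*(exp(-I*pi/3))*conj(exp(-I*pi/3))
  = (1) + (1) + (1) + (1) + (1) + (1)
  = 6.
(Exp terms are combined using exp(i*s)*conj(exp(i*t)) = exp(i*(s-t)), and sums of them are collapsed using the identity that for every m > 1 the m distinct m-th roots of unity sum to 0, e.g. 1 + exp(2*I*pi/3) + exp(-2*I*pi/3) = 0.)
Dividing by |G| = 6 gives 6/6 = 1, matching the row-orthogonality relation <chi_1, chi_1> = [chi_1 = chi_1].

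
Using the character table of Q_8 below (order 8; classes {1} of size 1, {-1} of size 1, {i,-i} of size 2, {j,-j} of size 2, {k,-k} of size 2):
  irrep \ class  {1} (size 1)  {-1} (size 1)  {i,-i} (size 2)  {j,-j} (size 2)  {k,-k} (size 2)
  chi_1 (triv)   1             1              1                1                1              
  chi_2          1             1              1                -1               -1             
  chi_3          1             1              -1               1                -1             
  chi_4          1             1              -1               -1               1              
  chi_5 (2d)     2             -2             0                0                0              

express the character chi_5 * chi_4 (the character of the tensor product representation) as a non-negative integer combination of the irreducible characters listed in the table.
chi_5 tensor chi_4 = chi_5 (all other irreducibles have multiplicity 0).

Explanation: The character of a tensor product is the pointwise product (chi_5 * chi_4)(C) = chi_5(C) * chi_4(C):
  {1}: (2)*(1), {-1}: (-2)*(1), {i,-i}: (0)*(-1), {j,-j}: (0)*(-1), {k,-k}: (0)*(1)
so (chi_5 * chi_4) takes values
  {1} -> 2, {-1} -> -2, {i,-i} -> 0, {j,-j} -> 0, {k,-k} -> 0.
Now take the inner product of this character with each irreducible chi from the table, <chi_5*chi_4, chi> = (1/8) sum_C |C| (chi_5*chi_4)(C) conj(chi(C)):
  <chi_5*chi_4, chi_1> = (1/8)[1*(2)*conj(1) + 1*(-2)*conj(1) + 2*(0)*conj(1) + 2*(0)*conj(1) + 2*(0)*conj(1)]
      = (1/8)[(2) + (-2) + (0) + (0) + (0)] = 0/8 = 0
  <chi_5*chi_4, chi_2> = (1/8)[1*(2)*conj(1) + 1*(-2)*conj(1) + 2*(0)*conj(1) + 2*(0)*conj(-1) + 2*(0)*conj(-1)]
      = (1/8)[(2) + (-2) + (0) + (0) + (0)] = 0/8 = 0
  <chi_5*chi_4, chi_3> = (1/8)[1*(2)*conj(1) + 1*(-2)*conj(1) + 2*(0)*conj(-1) + 2*(0)*conj(1) + 2*(0)*conj(-1)]
      = (1/8)[(2) + (-2) + (0) + (0) + (0)] = 0/8 = 0
  <chi_5*chi_4, chi_4> = (1/8)[1*(2)*conj(1) + 1*(-2)*conj(1) + 2*(0)*conj(-1) + 2*(0)*conj(-1) + 2*(0)*conj(1)]
      = (1/8)[(2) + (-2) + (0) + (0) + (0)] = 0/8 = 0
  <chi_5*chi_4, chi_5> = (1/8)[1*(2)*conj(2) + 1*(-2)*conj(-2) + 2*(0)*conj(0) + 2*(0)*conj(0) + 2*(0)*conj(0)]
      = (1/8)[(4) + (4) + (0) + (0) + (0)] = 8/8 = 1
Hence the multiplicities are chi_5: 1. Dimension check: dim(chi_5)*dim(chi_4) = 2*1 = 2 and sum (mult * dim) = 1*2 = 2.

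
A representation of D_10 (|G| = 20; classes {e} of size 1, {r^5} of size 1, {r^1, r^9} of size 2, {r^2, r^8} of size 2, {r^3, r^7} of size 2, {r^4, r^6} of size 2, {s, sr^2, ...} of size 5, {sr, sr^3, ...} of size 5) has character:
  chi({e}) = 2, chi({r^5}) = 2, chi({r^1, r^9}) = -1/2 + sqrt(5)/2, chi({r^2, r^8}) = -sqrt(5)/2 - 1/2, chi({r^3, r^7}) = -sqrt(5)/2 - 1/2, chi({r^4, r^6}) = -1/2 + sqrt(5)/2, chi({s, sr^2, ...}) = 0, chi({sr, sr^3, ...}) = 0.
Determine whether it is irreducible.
Irreducible: <chi, chi> = 1.

Argument: <chi, chi> = (1/|G|) sum_C |C| * |chi(C)|^2 = (1/20)[1*|2|^2 + 1*|2|^2 + 2*|-1/2 + sqrt(5)/2|^2 + 2*|-sqrt(5)/2 - 1/2|^2 + 2*|-sqrt(5)/2 - 1/2|^2 + 2*|-1/2 + sqrt(5)/2|^2 + 5*|0|^2 + 5*|0|^2]
  = (1/20)[(4) + (4) + (3 - sqrt(5)) + (sqrt(5) + 3) + (sqrt(5) + 3) + (3 - sqrt(5)) + (0) + (0)] = 20/20 = 1.
A character is irreducible iff <chi, chi> = 1, so this representation is irreducible.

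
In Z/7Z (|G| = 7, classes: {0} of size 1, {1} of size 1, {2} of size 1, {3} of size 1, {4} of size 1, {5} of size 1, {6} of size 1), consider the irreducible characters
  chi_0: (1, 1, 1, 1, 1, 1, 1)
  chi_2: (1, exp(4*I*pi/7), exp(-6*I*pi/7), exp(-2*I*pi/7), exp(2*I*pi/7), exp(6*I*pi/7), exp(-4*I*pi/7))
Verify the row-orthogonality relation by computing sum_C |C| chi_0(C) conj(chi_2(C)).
Sum = 0; so <chi_0, chi_2> = 0 (distinct irreducibles are orthogonal).

Compute term by term over conjugacy classes (|C| * chi_0(C) * conj(chi_2(C))):
  1*(1)*conj(1) + 1*(1)*conj(exp(4*I*pi/7)) + 1*(1)*conj(exp(-6*I*pi/7)) + 1*(1)*conj(exp(-2*I*pi/7)) + 1*(1)*conj(exp(2*I*pi/7)) + 1*(1)*conj(exp(6*I*pi/7)) + 1*(1)*conj(exp(-4*I*pi/7))
  = (1) + (exp(-4*I*pi/7)) + (exp(6*I*pi/7)) + (exp(2*I*pi/7)) + (exp(-2*I*pi/7)) + (exp(-6*I*pi/7)) + (exp(4*I*pi/7))
  = 0.
(Exp terms are combined using exp(i*s)*conj(exp(i*t)) = exp(i*(s-t)), and sums of them are collapsed using the identity that for every m > 1 the m distinct m-th roots of unity sum to 0, e.g. 1 + exp(2*I*pi/3) + exp(-2*I*pi/3) = 0.)
Dividing by |G| = 7 gives 0/7 = 0, matching the row-orthogonality relation <chi_0, chi_2> = [chi_0 = chi_2].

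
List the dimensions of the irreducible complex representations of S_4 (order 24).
Dimensions: 1, 1, 2, 3, 3

Why: There are 5 irreducibles (= number of conjugacy classes). Their dimensions d_i satisfy sum d_i^2 = |G| = 24: 1 + 1 + 4 + 9 + 9 = 24.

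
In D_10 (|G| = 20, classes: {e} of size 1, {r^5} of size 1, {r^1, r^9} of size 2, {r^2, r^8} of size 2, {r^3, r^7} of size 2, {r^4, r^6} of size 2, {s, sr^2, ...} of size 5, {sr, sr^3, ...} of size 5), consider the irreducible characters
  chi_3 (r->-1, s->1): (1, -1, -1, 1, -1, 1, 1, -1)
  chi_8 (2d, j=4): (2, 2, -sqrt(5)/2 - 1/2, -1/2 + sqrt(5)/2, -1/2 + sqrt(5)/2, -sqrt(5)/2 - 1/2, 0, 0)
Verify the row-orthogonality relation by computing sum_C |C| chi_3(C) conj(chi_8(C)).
Sum = 0; so <chi_3, chi_8> = 0 (distinct irreducibles are orthogonal).

Reasoning: Compute term by term over conjugacy classes (|C| * chi_3(C) * conj(chi_8(C))):
  1*(1)*conj(2) + 1*(-1)*conj(2) + 2*(-1)*conj(-sqrt(5)/2 - 1/2) + 2*(1)*conj(-1/2 + sqrt(5)/2) + 2*(-1)*conj(-1/2 + sqrt(5)/2) + 2*(1)*conj(-sqrt(5)/2 - 1/2) + 5*(1)*conj(0) + 5*(-1)*conj(0)
  = (2) + (-2) + (1 + sqrt(5)) + (-1 + sqrt(5)) + (1 - sqrt(5)) + (-sqrt(5) - 1) + (0) + (0)
  = 0.
Dividing by |G| = 20 gives 0/20 = 0, matching the row-orthogonality relation <chi_3, chi_8> = [chi_3 = chi_8].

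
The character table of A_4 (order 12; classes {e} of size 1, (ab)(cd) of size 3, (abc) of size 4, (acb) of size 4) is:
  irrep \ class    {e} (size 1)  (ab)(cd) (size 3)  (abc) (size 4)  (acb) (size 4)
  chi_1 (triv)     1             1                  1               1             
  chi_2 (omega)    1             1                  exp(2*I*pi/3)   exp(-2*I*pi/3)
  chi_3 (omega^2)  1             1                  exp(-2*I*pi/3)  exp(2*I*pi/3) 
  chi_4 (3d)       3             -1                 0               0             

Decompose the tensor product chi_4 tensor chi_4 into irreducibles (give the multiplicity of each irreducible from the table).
chi_4 tensor chi_4 = chi_1 + chi_2 + chi_3 + 2*chi_4 (all other irreducibles have multiplicity 0).

Justification: The character of a tensor product is the pointwise product (chi_4 * chi_4)(C) = chi_4(C) * chi_4(C):
  {e}: (3)*(3), (ab)(cd): (-1)*(-1), (abc): (0)*(0), (acb): (0)*(0)
so (chi_4 * chi_4) takes values
  {e} -> 9, (ab)(cd) -> 1, (abc) -> 0, (acb) -> 0.
Now take the inner product of this character with each irreducible chi from the table, <chi_4*chi_4, chi> = (1/12) sum_C |C| (chi_4*chi_4)(C) conj(chi(C)):
  <chi_4*chi_4, chi_1> = (1/12)[1*(9)*conj(1) + 3*(1)*conj(1) + 4*(0)*conj(1) + 4*(0)*conj(1)]
      = (1/12)[(9) + (3) + (0) + (0)] = 12/12 = 1
  <chi_4*chi_4, chi_2> = (1/12)[1*(9)*conj(1) + 3*(1)*conj(1) + 4*(0)*conj(exp(2*I*pi/3)) + 4*(0)*conj(exp(-2*I*pi/3))]
      = (1/12)[(9) + (3) + (0) + (0)] = 12/12 = 1
  <chi_4*chi_4, chi_3> = (1/12)[1*(9)*conj(1) + 3*(1)*conj(1) + 4*(0)*conj(exp(-2*I*pi/3)) + 4*(0)*conj(exp(2*I*pi/3))]
      = (1/12)[(9) + (3) + (0) + (0)] = 12/12 = 1
  <chi_4*chi_4, chi_4> = (1/12)[1*(9)*conj(3) + 3*(1)*conj(-1) + 4*(0)*conj(0) + 4*(0)*conj(0)]
      = (1/12)[(27) + (-3) + (0) + (0)] = 24/12 = 2
(Exp terms are combined using exp(i*s)*conj(exp(i*t)) = exp(i*(s-t)), and sums of them are collapsed using the identity that for every m > 1 the m distinct m-th roots of unity sum to 0, e.g. 1 + exp(2*I*pi/3) + exp(-2*I*pi/3) = 0.)
Hence the multiplicities are chi_1: 1, chi_2: 1, chi_3: 1, chi_4: 2. Dimension check: dim(chi_4)*dim(chi_4) = 3*3 = 9 and sum (mult * dim) = 1*1 + 1*1 + 1*1 + 2*3 = 9.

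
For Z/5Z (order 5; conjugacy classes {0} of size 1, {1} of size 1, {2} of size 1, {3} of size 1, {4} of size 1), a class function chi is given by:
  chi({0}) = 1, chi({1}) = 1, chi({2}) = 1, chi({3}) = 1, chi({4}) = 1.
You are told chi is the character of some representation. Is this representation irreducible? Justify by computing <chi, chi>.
Irreducible: <chi, chi> = 1.

Working: <chi, chi> = (1/|G|) sum_C |C| * |chi(C)|^2 = (1/5)[1*|1|^2 + 1*|1|^2 + 1*|1|^2 + 1*|1|^2 + 1*|1|^2]
  = (1/5)[(1) + (1) + (1) + (1) + (1)] = 5/5 = 1.
(Exp terms are combined using exp(i*s)*conj(exp(i*t)) = exp(i*(s-t)), and sums of them are collapsed using the identity that for every m > 1 the m distinct m-th roots of unity sum to 0, e.g. 1 + exp(2*I*pi/3) + exp(-2*I*pi/3) = 0.)
A character is irreducible iff <chi, chi> = 1, so this representation is irreducible.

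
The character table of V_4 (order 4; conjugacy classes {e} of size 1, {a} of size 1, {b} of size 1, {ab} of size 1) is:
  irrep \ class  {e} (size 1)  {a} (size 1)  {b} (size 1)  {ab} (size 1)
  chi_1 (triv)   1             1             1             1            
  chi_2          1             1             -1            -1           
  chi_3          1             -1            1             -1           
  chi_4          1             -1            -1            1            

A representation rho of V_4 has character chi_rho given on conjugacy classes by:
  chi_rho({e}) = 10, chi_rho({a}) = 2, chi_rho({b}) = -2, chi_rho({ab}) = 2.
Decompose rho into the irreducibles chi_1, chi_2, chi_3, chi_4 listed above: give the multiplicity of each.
Multiplicities: chi_1: 3, chi_2: 3, chi_3: 1, chi_4: 3.

Details: Use <chi_rho, chi> = (1/|G|) sum_C |C| * chi_rho(C) * conj(chi(C)) with |G| = 4 for each irreducible chi in the table:
  <chi_rho, chi_1> = (1/4)[1*(10)*conj(1) + 1*(2)*conj(1) + 1*(-2)*conj(1) + 1*(2)*conj(1)]
      = (1/4)[(10) + (2) + (-2) + (2)] = 12/4 = 3
  <chi_rho, chi_2> = (1/4)[1*(10)*conj(1) + 1*(2)*conj(1) + 1*(-2)*conj(-1) + 1*(2)*conj(-1)]
      = (1/4)[(10) + (2) + (2) + (-2)] = 12/4 = 3
  <chi_rho, chi_3> = (1/4)[1*(10)*conj(1) + 1*(2)*conj(-1) + 1*(-2)*conj(1) + 1*(2)*conj(-1)]
      = (1/4)[(10) + (-2) + (-2) + (-2)] = 4/4 = 1
  <chi_rho, chi_4> = (1/4)[1*(10)*conj(1) + 1*(2)*conj(-1) + 1*(-2)*conj(-1) + 1*(2)*conj(1)]
      = (1/4)[(10) + (-2) + (2) + (2)] = 12/4 = 3
Dimension check: dim(rho) = sum (mult * dim) = 3*1 + 3*1 + 1*1 + 3*1 = 10 = chi_rho(e) = 10.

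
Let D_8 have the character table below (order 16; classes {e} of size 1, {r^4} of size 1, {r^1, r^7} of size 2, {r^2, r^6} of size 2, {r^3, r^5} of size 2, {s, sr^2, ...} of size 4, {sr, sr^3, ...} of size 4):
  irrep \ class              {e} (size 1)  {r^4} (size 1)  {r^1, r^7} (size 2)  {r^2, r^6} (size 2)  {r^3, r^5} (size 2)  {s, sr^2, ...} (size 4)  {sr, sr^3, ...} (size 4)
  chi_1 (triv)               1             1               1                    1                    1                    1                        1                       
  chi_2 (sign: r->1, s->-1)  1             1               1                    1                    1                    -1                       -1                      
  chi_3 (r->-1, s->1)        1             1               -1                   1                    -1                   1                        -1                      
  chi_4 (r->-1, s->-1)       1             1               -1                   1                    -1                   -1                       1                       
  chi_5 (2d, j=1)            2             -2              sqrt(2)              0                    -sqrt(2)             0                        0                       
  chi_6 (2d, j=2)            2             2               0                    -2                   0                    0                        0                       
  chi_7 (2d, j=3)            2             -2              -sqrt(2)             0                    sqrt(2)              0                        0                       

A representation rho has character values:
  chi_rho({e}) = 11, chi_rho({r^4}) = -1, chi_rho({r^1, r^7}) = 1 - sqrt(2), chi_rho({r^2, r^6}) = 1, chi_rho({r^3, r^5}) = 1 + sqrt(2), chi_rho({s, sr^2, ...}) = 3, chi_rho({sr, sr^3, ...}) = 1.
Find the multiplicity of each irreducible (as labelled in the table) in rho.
Multiplicities: chi_1: 2, chi_2: 0, chi_3: 1, chi_4: 0, chi_5: 1, chi_6: 1, chi_7: 2.

Working: Use <chi_rho, chi> = (1/|G|) sum_C |C| * chi_rho(C) * conj(chi(C)) with |G| = 16 for each irreducible chi in the table:
  <chi_rho, chi_1> = (1/16)[1*(11)*conj(1) + 1*(-1)*conj(1) + 2*(1 - sqrt(2))*conj(1) + 2*(1)*conj(1) + 2*(1 + sqrt(2))*conj(1) + 4*(3)*conj(1) + 4*(1)*conj(1)]
      = (1/16)[(11) + (-1) + (2 - 2*sqrt(2)) + (2) + (2 + 2*sqrt(2)) + (12) + (4)] = 32/16 = 2
  <chi_rho, chi_2> = (1/16)[1*(11)*conj(1) + 1*(-1)*conj(1) + 2*(1 - sqrt(2))*conj(1) + 2*(1)*conj(1) + 2*(1 + sqrt(2))*conj(1) + 4*(3)*conj(-1) + 4*(1)*conj(-1)]
      = (1/16)[(11) + (-1) + (2 - 2*sqrt(2)) + (2) + (2 + 2*sqrt(2)) + (-12) + (-4)] = 0/16 = 0
  <chi_rho, chi_3> = (1/16)[1*(11)*conj(1) + 1*(-1)*conj(1) + 2*(1 - sqrt(2))*conj(-1) + 2*(1)*conj(1) + 2*(1 + sqrt(2))*conj(-1) + 4*(3)*conj(1) + 4*(1)*conj(-1)]
      = (1/16)[(11) + (-1) + (-2 + 2*sqrt(2)) + (2) + (-2*sqrt(2) - 2) + (12) + (-4)] = 16/16 = 1
  <chi_rho, chi_4> = (1/16)[1*(11)*conj(1) + 1*(-1)*conj(1) + 2*(1 - sqrt(2))*conj(-1) + 2*(1)*conj(1) + 2*(1 + sqrt(2))*conj(-1) + 4*(3)*conj(-1) + 4*(1)*conj(1)]
      = (1/16)[(11) + (-1) + (-2 + 2*sqrt(2)) + (2) + (-2*sqrt(2) - 2) + (-12) + (4)] = 0/16 = 0
  <chi_rho, chi_5> = (1/16)[1*(11)*conj(2) + 1*(-1)*conj(-2) + 2*(1 - sqrt(2))*conj(sqrt(2)) + 2*(1)*conj(0) + 2*(1 + sqrt(2))*conj(-sqrt(2)) + 4*(3)*conj(0) + 4*(1)*conj(0)]
      = (1/16)[(22) + (2) + (-4 + 2*sqrt(2)) + (0) + (-4 - 2*sqrt(2)) + (0) + (0)] = 16/16 = 1
  <chi_rho, chi_6> = (1/16)[1*(11)*conj(2) + 1*(-1)*conj(2) + 2*(1 - sqrt(2))*conj(0) + 2*(1)*conj(-2) + 2*(1 + sqrt(2))*conj(0) + 4*(3)*conj(0) + 4*(1)*conj(0)]
      = (1/16)[(22) + (-2) + (0) + (-4) + (0) + (0) + (0)] = 16/16 = 1
  <chi_rho, chi_7> = (1/16)[1*(11)*conj(2) + 1*(-1)*conj(-2) + 2*(1 - sqrt(2))*conj(-sqrt(2)) + 2*(1)*conj(0) + 2*(1 + sqrt(2))*conj(sqrt(2)) + 4*(3)*conj(0) + 4*(1)*conj(0)]
      = (1/16)[(22) + (2) + (4 - 2*sqrt(2)) + (0) + (2*sqrt(2) + 4) + (0) + (0)] = 32/16 = 2
Dimension check: dim(rho) = sum (mult * dim) = 2*1 + 0*1 + 1*1 + 0*1 + 1*2 + 1*2 + 2*2 = 11 = chi_rho(e) = 11.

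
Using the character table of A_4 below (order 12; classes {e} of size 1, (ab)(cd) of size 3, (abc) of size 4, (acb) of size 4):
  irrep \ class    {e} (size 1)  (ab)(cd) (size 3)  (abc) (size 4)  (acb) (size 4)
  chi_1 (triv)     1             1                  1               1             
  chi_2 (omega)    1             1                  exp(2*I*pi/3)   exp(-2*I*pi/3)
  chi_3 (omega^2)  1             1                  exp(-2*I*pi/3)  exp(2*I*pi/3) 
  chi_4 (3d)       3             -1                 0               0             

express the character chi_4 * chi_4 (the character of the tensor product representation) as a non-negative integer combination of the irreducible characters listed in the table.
chi_4 tensor chi_4 = chi_1 + chi_2 + chi_3 + 2*chi_4 (all other irreducibles have multiplicity 0).

Working: The character of a tensor product is the pointwise product (chi_4 * chi_4)(C) = chi_4(C) * chi_4(C):
  {e}: (3)*(3), (ab)(cd): (-1)*(-1), (abc): (0)*(0), (acb): (0)*(0)
so (chi_4 * chi_4) takes values
  {e} -> 9, (ab)(cd) -> 1, (abc) -> 0, (acb) -> 0.
Now take the inner product of this character with each irreducible chi from the table, <chi_4*chi_4, chi> = (1/12) sum_C |C| (chi_4*chi_4)(C) conj(chi(C)):
  <chi_4*chi_4, chi_1> = (1/12)[1*(9)*conj(1) + 3*(1)*conj(1) + 4*(0)*conj(1) + 4*(0)*conj(1)]
      = (1/12)[(9) + (3) + (0) + (0)] = 12/12 = 1
  <chi_4*chi_4, chi_2> = (1/12)[1*(9)*conj(1) + 3*(1)*conj(1) + 4*(0)*conj(exp(2*I*pi/3)) + 4*(0)*conj(exp(-2*I*pi/3))]
      = (1/12)[(9) + (3) + (0) + (0)] = 12/12 = 1
  <chi_4*chi_4, chi_3> = (1/12)[1*(9)*conj(1) + 3*(1)*conj(1) + 4*(0)*conj(exp(-2*I*pi/3)) + 4*(0)*conj(exp(2*I*pi/3))]
      = (1/12)[(9) + (3) + (0) + (0)] = 12/12 = 1
  <chi_4*chi_4, chi_4> = (1/12)[1*(9)*conj(3) + 3*(1)*conj(-1) + 4*(0)*conj(0) + 4*(0)*conj(0)]
      = (1/12)[(27) + (-3) + (0) + (0)] = 24/12 = 2
(Exp terms are combined using exp(i*s)*conj(exp(i*t)) = exp(i*(s-t)), and sums of them are collapsed using the identity that for every m > 1 the m distinct m-th roots of unity sum to 0, e.g. 1 + exp(2*I*pi/3) + exp(-2*I*pi/3) = 0.)
Hence the multiplicities are chi_1: 1, chi_2: 1, chi_3: 1, chi_4: 2. Dimension check: dim(chi_4)*dim(chi_4) = 3*3 = 9 and sum (mult * dim) = 1*1 + 1*1 + 1*1 + 2*3 = 9.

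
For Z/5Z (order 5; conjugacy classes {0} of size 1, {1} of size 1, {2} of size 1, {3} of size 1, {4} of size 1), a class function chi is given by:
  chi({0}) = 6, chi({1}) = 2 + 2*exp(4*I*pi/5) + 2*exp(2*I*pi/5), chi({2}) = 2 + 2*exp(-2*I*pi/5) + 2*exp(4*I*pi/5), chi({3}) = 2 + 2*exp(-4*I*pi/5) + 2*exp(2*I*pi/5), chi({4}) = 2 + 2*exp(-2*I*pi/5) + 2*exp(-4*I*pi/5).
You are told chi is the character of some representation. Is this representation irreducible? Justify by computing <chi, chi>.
Not irreducible (reducible): <chi, chi> = 12 > 1.

Why: <chi, chi> = (1/|G|) sum_C |C| * |chi(C)|^2 = (1/5)[1*|6|^2 + 1*|2 + 2*exp(4*I*pi/5) + 2*exp(2*I*pi/5)|^2 + 1*|2 + 2*exp(-2*I*pi/5) + 2*exp(4*I*pi/5)|^2 + 1*|2 + 2*exp(-4*I*pi/5) + 2*exp(2*I*pi/5)|^2 + 1*|2 + 2*exp(-2*I*pi/5) + 2*exp(-4*I*pi/5)|^2]
  = (1/5)[(36) + (12 + 8*exp(-2*I*pi/5) + 4*exp(-4*I*pi/5) + 4*exp(4*I*pi/5) + 8*exp(2*I*pi/5)) + (12 + 8*exp(-4*I*pi/5) + 4*exp(-2*I*pi/5) + 4*exp(2*I*pi/5) + 8*exp(4*I*pi/5)) + (12 + 8*exp(-4*I*pi/5) + 4*exp(-2*I*pi/5) + 4*exp(2*I*pi/5) + 8*exp(4*I*pi/5)) + (12 + 8*exp(-2*I*pi/5) + 4*exp(-4*I*pi/5) + 4*exp(4*I*pi/5) + 8*exp(2*I*pi/5))] = 60/5 = 12.
(Exp terms are combined using exp(i*s)*conj(exp(i*t)) = exp(i*(s-t)), and sums of them are collapsed using the identity that for every m > 1 the m distinct m-th roots of unity sum to 0, e.g. 1 + exp(2*I*pi/3) + exp(-2*I*pi/3) = 0.)
A character is irreducible iff <chi, chi> = 1, so this representation is reducible.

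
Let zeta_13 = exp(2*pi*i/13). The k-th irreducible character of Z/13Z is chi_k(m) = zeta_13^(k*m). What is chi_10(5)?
chi_10(5) = zeta_13^50 = exp(-4*I*pi/13)

Derivation: chi_10(5) = zeta_13^(10*5) = zeta_13^50. Since zeta_13^13 = 1, this equals zeta_13^11 = exp(2*pi*i*11/13) = exp(-4*I*pi/13).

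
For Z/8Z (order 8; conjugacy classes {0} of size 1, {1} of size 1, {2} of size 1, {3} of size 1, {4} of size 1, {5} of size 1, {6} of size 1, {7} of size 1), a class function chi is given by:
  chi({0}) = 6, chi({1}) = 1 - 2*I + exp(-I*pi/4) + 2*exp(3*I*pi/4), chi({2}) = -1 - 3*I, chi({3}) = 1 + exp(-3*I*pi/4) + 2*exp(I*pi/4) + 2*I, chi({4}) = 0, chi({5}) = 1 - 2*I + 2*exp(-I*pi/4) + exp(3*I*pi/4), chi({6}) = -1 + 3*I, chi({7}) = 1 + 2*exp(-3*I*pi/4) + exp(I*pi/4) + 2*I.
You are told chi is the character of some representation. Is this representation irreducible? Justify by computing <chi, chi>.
Not irreducible (reducible): <chi, chi> = 10 > 1.

Reasoning: <chi, chi> = (1/|G|) sum_C |C| * |chi(C)|^2 = (1/8)[1*|6|^2 + 1*|1 - 2*I + exp(-I*pi/4) + 2*exp(3*I*pi/4)|^2 + 1*|-1 - 3*I|^2 + 1*|1 + exp(-3*I*pi/4) + 2*exp(I*pi/4) + 2*I|^2 + 1*|0|^2 + 1*|1 - 2*I + 2*exp(-I*pi/4) + exp(3*I*pi/4)|^2 + 1*|-1 + 3*I|^2 + 1*|1 + 2*exp(-3*I*pi/4) + exp(I*pi/4) + 2*I|^2]
  = (1/8)[(36) + (6 + 6*exp(-3*I*pi/4) - 3*exp(-I*pi/4) + 3*exp(I*pi/4)) + (10) + (6 + 3*exp(-3*I*pi/4) - 3*exp(3*I*pi/4) + 6*exp(I*pi/4)) + (0) + (6 + 3*exp(-3*I*pi/4) - 3*exp(3*I*pi/4) + 6*exp(I*pi/4)) + (10) + (6 + 6*exp(-3*I*pi/4) - 3*exp(-I*pi/4) + 3*exp(I*pi/4))] = 80/8 = 10.
(Exp terms are combined using exp(i*s)*conj(exp(i*t)) = exp(i*(s-t)), and sums of them are collapsed using the identity that for every m > 1 the m distinct m-th roots of unity sum to 0, e.g. 1 + exp(2*I*pi/3) + exp(-2*I*pi/3) = 0.)
A character is irreducible iff <chi, chi> = 1, so this representation is reducible.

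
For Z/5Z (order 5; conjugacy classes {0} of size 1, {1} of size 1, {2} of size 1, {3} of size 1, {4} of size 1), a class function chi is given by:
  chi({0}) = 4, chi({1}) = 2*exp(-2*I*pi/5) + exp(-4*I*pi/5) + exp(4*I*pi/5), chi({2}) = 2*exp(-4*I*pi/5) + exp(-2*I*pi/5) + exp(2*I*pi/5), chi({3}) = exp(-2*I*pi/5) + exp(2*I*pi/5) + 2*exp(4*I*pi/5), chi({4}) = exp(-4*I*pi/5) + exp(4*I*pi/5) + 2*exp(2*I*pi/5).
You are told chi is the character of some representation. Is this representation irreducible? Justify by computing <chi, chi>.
Not irreducible (reducible): <chi, chi> = 6 > 1.

Details: <chi, chi> = (1/|G|) sum_C |C| * |chi(C)|^2 = (1/5)[1*|4|^2 + 1*|2*exp(-2*I*pi/5) + exp(-4*I*pi/5) + exp(4*I*pi/5)|^2 + 1*|2*exp(-4*I*pi/5) + exp(-2*I*pi/5) + exp(2*I*pi/5)|^2 + 1*|exp(-2*I*pi/5) + exp(2*I*pi/5) + 2*exp(4*I*pi/5)|^2 + 1*|exp(-4*I*pi/5) + exp(4*I*pi/5) + 2*exp(2*I*pi/5)|^2]
  = (1/5)[(16) + (6 + 3*exp(-2*I*pi/5) + 2*exp(-4*I*pi/5) + 2*exp(4*I*pi/5) + 3*exp(2*I*pi/5)) + (6 + 2*exp(-2*I*pi/5) + 3*exp(-4*I*pi/5) + 3*exp(4*I*pi/5) + 2*exp(2*I*pi/5)) + (6 + 2*exp(-2*I*pi/5) + 3*exp(-4*I*pi/5) + 3*exp(4*I*pi/5) + 2*exp(2*I*pi/5)) + (6 + 3*exp(-2*I*pi/5) + 2*exp(-4*I*pi/5) + 2*exp(4*I*pi/5) + 3*exp(2*I*pi/5))] = 30/5 = 6.
(Exp terms are combined using exp(i*s)*conj(exp(i*t)) = exp(i*(s-t)), and sums of them are collapsed using the identity that for every m > 1 the m distinct m-th roots of unity sum to 0, e.g. 1 + exp(2*I*pi/3) + exp(-2*I*pi/3) = 0.)
A character is irreducible iff <chi, chi> = 1, so this representation is reducible.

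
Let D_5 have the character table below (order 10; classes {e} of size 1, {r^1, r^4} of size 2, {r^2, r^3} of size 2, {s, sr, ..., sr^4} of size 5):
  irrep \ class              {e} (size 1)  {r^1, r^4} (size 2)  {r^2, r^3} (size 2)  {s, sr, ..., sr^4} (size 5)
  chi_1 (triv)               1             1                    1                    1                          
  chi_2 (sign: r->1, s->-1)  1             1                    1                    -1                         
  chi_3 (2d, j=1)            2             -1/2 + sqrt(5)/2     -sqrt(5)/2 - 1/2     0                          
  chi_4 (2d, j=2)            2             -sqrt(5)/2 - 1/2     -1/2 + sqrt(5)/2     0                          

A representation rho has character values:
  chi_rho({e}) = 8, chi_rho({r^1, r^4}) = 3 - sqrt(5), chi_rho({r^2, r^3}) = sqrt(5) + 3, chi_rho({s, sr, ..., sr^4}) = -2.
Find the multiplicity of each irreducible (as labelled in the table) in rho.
Multiplicities: chi_1: 1, chi_2: 3, chi_3: 0, chi_4: 2.

Working: Use <chi_rho, chi> = (1/|G|) sum_C |C| * chi_rho(C) * conj(chi(C)) with |G| = 10 for each irreducible chi in the table:
  <chi_rho, chi_1> = (1/10)[1*(8)*conj(1) + 2*(3 - sqrt(5))*conj(1) + 2*(sqrt(5) + 3)*conj(1) + 5*(-2)*conj(1)]
      = (1/10)[(8) + (6 - 2*sqrt(5)) + (2*sqrt(5) + 6) + (-10)] = 10/10 = 1
  <chi_rho, chi_2> = (1/10)[1*(8)*conj(1) + 2*(3 - sqrt(5))*conj(1) + 2*(sqrt(5) + 3)*conj(1) + 5*(-2)*conj(-1)]
      = (1/10)[(8) + (6 - 2*sqrt(5)) + (2*sqrt(5) + 6) + (10)] = 30/10 = 3
  <chi_rho, chi_3> = (1/10)[1*(8)*conj(2) + 2*(3 - sqrt(5))*conj(-1/2 + sqrt(5)/2) + 2*(sqrt(5) + 3)*conj(-sqrt(5)/2 - 1/2) + 5*(-2)*conj(0)]
      = (1/10)[(16) + (-8 + 4*sqrt(5)) + (-4*sqrt(5) - 8) + (0)] = 0/10 = 0
  <chi_rho, chi_4> = (1/10)[1*(8)*conj(2) + 2*(3 - sqrt(5))*conj(-sqrt(5)/2 - 1/2) + 2*(sqrt(5) + 3)*conj(-1/2 + sqrt(5)/2) + 5*(-2)*conj(0)]
      = (1/10)[(16) + (2 - 2*sqrt(5)) + (2 + 2*sqrt(5)) + (0)] = 20/10 = 2
Dimension check: dim(rho) = sum (mult * dim) = 1*1 + 3*1 + 0*2 + 2*2 = 8 = chi_rho(e) = 8.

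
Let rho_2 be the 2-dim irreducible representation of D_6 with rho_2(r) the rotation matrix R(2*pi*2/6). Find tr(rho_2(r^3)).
chi_{rho_2}(r^3) = 2*cos(2*pi*2*3/6) = 2

Working: rho_2(r^3) is rotation by angle 2*pi*2*3/6, whose trace is 2*cos(2*pi*2*3/6) = 2.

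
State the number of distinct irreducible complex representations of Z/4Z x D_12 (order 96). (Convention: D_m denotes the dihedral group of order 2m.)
36

Solution. The number of irreducible complex representations of a finite group equals its number of conjugacy classes. For a direct product, #classes(G x H) = #classes(G) * #classes(H). Z/4Z has 4 classes (abelian), D_12 has 9 classes, so 4 * 9 = 36, so Z/4Z x D_12 (order 96) has exactly 36 irreducible complex representations.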